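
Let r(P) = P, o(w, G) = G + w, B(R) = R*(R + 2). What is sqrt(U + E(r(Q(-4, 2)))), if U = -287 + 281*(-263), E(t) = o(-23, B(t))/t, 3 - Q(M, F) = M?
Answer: I*sqrt(3635030)/7 ≈ 272.37*I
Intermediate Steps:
B(R) = R*(2 + R)
Q(M, F) = 3 - M
E(t) = (-23 + t*(2 + t))/t (E(t) = (t*(2 + t) - 23)/t = (-23 + t*(2 + t))/t)
U = -74190 (U = -287 - 73903 = -74190)
sqrt(U + E(r(Q(-4, 2)))) = sqrt(-74190 + (2 + (3 - 1*(-4)) - 23/(3 - 1*(-4)))) = sqrt(-74190 + (2 + (3 + 4) - 23/(3 + 4))) = sqrt(-74190 + (2 + 7 - 23/7)) = sqrt(-74190 + 40/7) = sqrt(-519290/7) = I*sqrt(3635030)/7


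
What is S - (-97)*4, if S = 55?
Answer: 443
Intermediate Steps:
S - (-97)*4 = 55 - (-97)*4 = 55 - 1*(-388) = 55 + 388 = 443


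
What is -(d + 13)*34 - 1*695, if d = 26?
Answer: -2021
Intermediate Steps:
-(d + 13)*34 - 1*695 = -(26 + 13)*34 - 1*695 = -39*34 - 695 = -1*1326 - 695 = -1326 - 695 = -2021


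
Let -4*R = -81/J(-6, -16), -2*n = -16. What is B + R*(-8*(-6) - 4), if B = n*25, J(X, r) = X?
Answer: 103/2 ≈ 51.500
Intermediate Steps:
n = 8 (n = -1/2*(-16) = 8)
R = -27/8 (R = -(-81)/(4*(-6)) = -(-81)*(-1)/(4*6) = -1/4*27/2 = -27/8 ≈ -3.3750)
B = 200 (B = 8*25 = 200)
B + R*(-8*(-6) - 4) = 200 - 27*(-8*(-6) - 4)/8 = 200 - 27*(48 - 4)/8 = 200 - 27/8*44 = 200 - 297/2 = 103/2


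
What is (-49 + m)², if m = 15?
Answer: 1156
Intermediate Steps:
(-49 + m)² = (-49 + 15)² = (-34)² = 1156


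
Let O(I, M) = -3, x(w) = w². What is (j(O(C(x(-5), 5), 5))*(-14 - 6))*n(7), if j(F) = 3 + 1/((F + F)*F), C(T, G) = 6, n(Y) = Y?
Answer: -3850/9 ≈ -427.78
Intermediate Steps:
j(F) = 3 + 1/(2*F²) (j(F) = 3 + 1/(((2*F))*F) = 3 + (1/(2*F))/F = 3 + 1/(2*F²))
(j(O(C(x(-5), 5), 5))*(-14 - 6))*n(7) = ((3 + (½)/(-3)²)*(-14 - 6))*7 = ((3 + (½)*(⅑))*(-20))*7 = ((3 + 1/18)*(-20))*7 = ((55/18)*(-20))*7 = -550/9*7 = -3850/9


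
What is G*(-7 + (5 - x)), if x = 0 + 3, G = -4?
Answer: 20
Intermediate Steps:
x = 3
G*(-7 + (5 - x)) = -4*(-7 + (5 - 1*3)) = -4*(-7 + (5 - 3)) = -4*(-7 + 2) = -4*(-5) = 20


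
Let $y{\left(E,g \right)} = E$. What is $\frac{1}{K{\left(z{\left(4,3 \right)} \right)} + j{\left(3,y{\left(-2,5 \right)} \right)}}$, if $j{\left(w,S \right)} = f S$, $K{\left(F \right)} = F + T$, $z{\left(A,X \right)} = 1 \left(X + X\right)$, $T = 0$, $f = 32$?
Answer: $- \frac{1}{58} \approx -0.017241$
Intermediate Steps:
$z{\left(A,X \right)} = 2 X$ ($z{\left(A,X \right)} = 1 \cdot 2 X = 2 X$)
$K{\left(F \right)} = F$ ($K{\left(F \right)} = F + 0 = F$)
$j{\left(w,S \right)} = 32 S$
$\frac{1}{K{\left(z{\left(4,3 \right)} \right)} + j{\left(3,y{\left(-2,5 \right)} \right)}} = \frac{1}{2 \cdot 3 + 32 \left(-2\right)} = \frac{1}{6 - 64} = \frac{1}{-58} = - \frac{1}{58}$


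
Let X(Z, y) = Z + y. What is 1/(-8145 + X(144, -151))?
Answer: -1/8152 ≈ -0.00012267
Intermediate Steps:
1/(-8145 + X(144, -151)) = 1/(-8145 + (144 - 151)) = 1/(-8145 - 7) = 1/(-8152) = -1/8152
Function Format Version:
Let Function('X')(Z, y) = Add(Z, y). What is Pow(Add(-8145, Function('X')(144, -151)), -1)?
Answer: Rational(-1, 8152) ≈ -0.00012267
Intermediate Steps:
Pow(Add(-8145, Function('X')(144, -151)), -1) = Pow(Add(-8145, Add(144, -151)), -1) = Pow(Add(-8145, -7), -1) = Pow(-8152, -1) = Rational(-1, 8152)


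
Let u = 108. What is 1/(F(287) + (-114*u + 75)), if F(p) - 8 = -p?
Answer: -1/12516 ≈ -7.9898e-5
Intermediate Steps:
F(p) = 8 - p
1/(F(287) + (-114*u + 75)) = 1/((8 - 1*287) + (-114*108 + 75)) = 1/((8 - 287) + (-12312 + 75)) = 1/(-279 - 12237) = 1/(-12516) = -1/12516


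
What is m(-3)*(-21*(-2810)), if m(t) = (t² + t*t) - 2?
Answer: 944160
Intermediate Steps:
m(t) = -2 + 2*t² (m(t) = (t² + t²) - 2 = 2*t² - 2 = -2 + 2*t²)
m(-3)*(-21*(-2810)) = (-2 + 2*(-3)²)*(-21*(-2810)) = (-2 + 2*9)*59010 = (-2 + 18)*59010 = 16*59010 = 944160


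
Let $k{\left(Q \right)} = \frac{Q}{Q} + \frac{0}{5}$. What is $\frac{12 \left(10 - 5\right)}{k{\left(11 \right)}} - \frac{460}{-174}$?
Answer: $\frac{5450}{87} \approx 62.644$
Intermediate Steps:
$k{\left(Q \right)} = 1$ ($k{\left(Q \right)} = 1 + 0 \cdot \frac{1}{5} = 1 + 0 = 1$)
$\frac{12 \left(10 - 5\right)}{k{\left(11 \right)}} - \frac{460}{-174} = \frac{12 \left(10 - 5\right)}{1} - \frac{460}{-174} = 12 \cdot 5 \cdot 1 - - \frac{230}{87} = 60 \cdot 1 + \frac{230}{87} = 60 + \frac{230}{87} = \frac{5450}{87}$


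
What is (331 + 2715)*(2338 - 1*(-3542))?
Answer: 17910480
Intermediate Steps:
(331 + 2715)*(2338 - 1*(-3542)) = 3046*(2338 + 3542) = 3046*5880 = 17910480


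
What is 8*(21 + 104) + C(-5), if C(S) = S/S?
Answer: 1001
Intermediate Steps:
C(S) = 1
8*(21 + 104) + C(-5) = 8*(21 + 104) + 1 = 8*125 + 1 = 1000 + 1 = 1001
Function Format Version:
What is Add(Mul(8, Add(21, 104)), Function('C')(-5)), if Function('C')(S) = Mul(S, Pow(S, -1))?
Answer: 1001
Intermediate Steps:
Function('C')(S) = 1
Add(Mul(8, Add(21, 104)), Function('C')(-5)) = Add(Mul(8, Add(21, 104)), 1) = Add(Mul(8, 125), 1) = Add(1000, 1) = 1001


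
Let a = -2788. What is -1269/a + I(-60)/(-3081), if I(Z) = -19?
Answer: 3962761/8589828 ≈ 0.46133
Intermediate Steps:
-1269/a + I(-60)/(-3081) = -1269/(-2788) - 19/(-3081) = -1269*(-1/2788) - 19*(-1/3081) = 1269/2788 + 19/3081 = 3962761/8589828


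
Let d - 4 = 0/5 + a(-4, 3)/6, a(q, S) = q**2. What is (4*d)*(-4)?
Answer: -320/3 ≈ -106.67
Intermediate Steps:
d = 20/3 (d = 4 + (0/5 + (-4)**2/6) = 4 + (0*(1/5) + 16*(1/6)) = 4 + (0 + 8/3) = 4 + 8/3 = 20/3 ≈ 6.6667)
(4*d)*(-4) = (4*(20/3))*(-4) = (80/3)*(-4) = -320/3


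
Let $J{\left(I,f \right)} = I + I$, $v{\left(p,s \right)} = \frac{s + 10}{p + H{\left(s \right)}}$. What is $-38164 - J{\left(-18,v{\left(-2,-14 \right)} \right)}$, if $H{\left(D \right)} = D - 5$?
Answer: $-38128$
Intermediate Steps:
$H{\left(D \right)} = -5 + D$
$v{\left(p,s \right)} = \frac{10 + s}{-5 + p + s}$ ($v{\left(p,s \right)} = \frac{s + 10}{p + \left(-5 + s\right)} = \frac{10 + s}{-5 + p + s}$)
$J{\left(I,f \right)} = 2 I$
$-38164 - J{\left(-18,v{\left(-2,-14 \right)} \right)} = -38164 - 2 \left(-18\right) = -38164 - -36 = -38164 + 36 = -38128$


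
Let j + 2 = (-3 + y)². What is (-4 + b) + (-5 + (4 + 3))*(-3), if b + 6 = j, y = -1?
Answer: -2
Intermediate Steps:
j = 14 (j = -2 + (-3 - 1)² = -2 + (-4)² = -2 + 16 = 14)
b = 8 (b = -6 + 14 = 8)
(-4 + b) + (-5 + (4 + 3))*(-3) = (-4 + 8) + (-5 + (4 + 3))*(-3) = 4 + (-5 + 7)*(-3) = 4 + 2*(-3) = 4 - 6 = -2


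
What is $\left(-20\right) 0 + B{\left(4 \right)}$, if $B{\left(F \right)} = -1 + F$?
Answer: $3$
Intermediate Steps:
$\left(-20\right) 0 + B{\left(4 \right)} = \left(-20\right) 0 + \left(-1 + 4\right) = 0 + 3 = 3$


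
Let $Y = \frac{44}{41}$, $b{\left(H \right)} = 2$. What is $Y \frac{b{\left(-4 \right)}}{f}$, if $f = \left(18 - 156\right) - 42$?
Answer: $- \frac{22}{1845} \approx -0.011924$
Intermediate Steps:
$f = -180$ ($f = -138 - 42 = -180$)
$Y = \frac{44}{41}$ ($Y = 44 \cdot \frac{1}{41} = \frac{44}{41} \approx 1.0732$)
$Y \frac{b{\left(-4 \right)}}{f} = \frac{44 \frac{2}{-180}}{41} = \frac{44 \cdot 2 \left(- \frac{1}{180}\right)}{41} = \frac{44}{41} \left(- \frac{1}{90}\right) = - \frac{22}{1845}$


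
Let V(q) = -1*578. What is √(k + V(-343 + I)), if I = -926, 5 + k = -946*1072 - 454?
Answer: I*√1015149 ≈ 1007.5*I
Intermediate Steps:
k = -1014571 (k = -5 + (-946*1072 - 454) = -5 + (-1014112 - 454) = -5 - 1014566 = -1014571)
V(q) = -578
√(k + V(-343 + I)) = √(-1014571 - 578) = √(-1015149) = I*√1015149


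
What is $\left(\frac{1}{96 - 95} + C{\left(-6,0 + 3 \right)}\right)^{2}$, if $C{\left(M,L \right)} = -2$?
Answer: $1$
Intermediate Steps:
$\left(\frac{1}{96 - 95} + C{\left(-6,0 + 3 \right)}\right)^{2} = \left(\frac{1}{96 - 95} - 2\right)^{2} = \left(1^{-1} - 2\right)^{2} = \left(1 - 2\right)^{2} = \left(-1\right)^{2} = 1$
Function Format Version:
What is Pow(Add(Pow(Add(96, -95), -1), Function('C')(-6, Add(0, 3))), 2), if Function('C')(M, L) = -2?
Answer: 1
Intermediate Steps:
Pow(Add(Pow(Add(96, -95), -1), Function('C')(-6, Add(0, 3))), 2) = Pow(Add(Pow(Add(96, -95), -1), -2), 2) = Pow(Add(Pow(1, -1), -2), 2) = Pow(Add(1, -2), 2) = Pow(-1, 2) = 1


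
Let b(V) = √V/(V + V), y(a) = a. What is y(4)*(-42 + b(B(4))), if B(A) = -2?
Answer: -168 - I*√2 ≈ -168.0 - 1.4142*I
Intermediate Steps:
b(V) = 1/(2*√V) (b(V) = √V/((2*V)) = (1/(2*V))*√V = 1/(2*√V))
y(4)*(-42 + b(B(4))) = 4*(-42 + 1/(2*√(-2))) = 4*(-42 + (-I*√2/2)/2) = 4*(-42 - I*√2/4) = -168 - I*√2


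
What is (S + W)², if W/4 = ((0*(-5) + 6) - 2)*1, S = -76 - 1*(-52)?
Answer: 64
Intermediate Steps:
S = -24 (S = -76 + 52 = -24)
W = 16 (W = 4*(((0*(-5) + 6) - 2)*1) = 4*(((0 + 6) - 2)*1) = 4*((6 - 2)*1) = 4*(4*1) = 4*4 = 16)
(S + W)² = (-24 + 16)² = (-8)² = 64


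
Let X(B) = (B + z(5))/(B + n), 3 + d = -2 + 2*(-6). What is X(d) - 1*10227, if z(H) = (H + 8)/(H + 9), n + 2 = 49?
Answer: -286371/28 ≈ -10228.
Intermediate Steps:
n = 47 (n = -2 + 49 = 47)
z(H) = (8 + H)/(9 + H)
d = -17 (d = -3 + (-2 + 2*(-6)) = -3 + (-2 - 12) = -3 - 14 = -17)
X(B) = (13/14 + B)/(47 + B) (X(B) = (B + (8 + 5)/(9 + 5))/(B + 47) = (B + 13/14)/(47 + B) = (13/14 + B)/(47 + B))
X(d) - 1*10227 = (13/14 - 17)/(47 - 17) - 1*10227 = -225/14/30 - 10227 = (1/30)*(-225/14) - 10227 = -15/28 - 10227 = -286371/28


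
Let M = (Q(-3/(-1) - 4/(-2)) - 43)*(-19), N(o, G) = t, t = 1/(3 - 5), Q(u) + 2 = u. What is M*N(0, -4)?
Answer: -380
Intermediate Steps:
Q(u) = -2 + u
t = -½ (t = 1/(-2) = -½ ≈ -0.50000)
N(o, G) = -½
M = 760 (M = ((-2 + (-3/(-1) - 4/(-2))) - 43)*(-19) = ((-2 + (-3*(-1) - 4*(-½))) - 43)*(-19) = ((-2 + (3 + 2)) - 43)*(-19) = ((-2 + 5) - 43)*(-19) = (3 - 43)*(-19) = -40*(-19) = 760)
M*N(0, -4) = 760*(-½) = -380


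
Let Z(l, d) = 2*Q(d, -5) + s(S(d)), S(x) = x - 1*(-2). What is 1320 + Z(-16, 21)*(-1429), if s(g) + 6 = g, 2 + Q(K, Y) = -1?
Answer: -14399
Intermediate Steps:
Q(K, Y) = -3 (Q(K, Y) = -2 - 1 = -3)
S(x) = 2 + x (S(x) = x + 2 = 2 + x)
s(g) = -6 + g
Z(l, d) = -10 + d (Z(l, d) = 2*(-3) + (-6 + (2 + d)) = -6 + (-4 + d) = -10 + d)
1320 + Z(-16, 21)*(-1429) = 1320 + (-10 + 21)*(-1429) = 1320 + 11*(-1429) = 1320 - 15719 = -14399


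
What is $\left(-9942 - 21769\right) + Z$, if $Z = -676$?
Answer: $-32387$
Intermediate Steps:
$\left(-9942 - 21769\right) + Z = \left(-9942 - 21769\right) - 676 = -31711 - 676 = -32387$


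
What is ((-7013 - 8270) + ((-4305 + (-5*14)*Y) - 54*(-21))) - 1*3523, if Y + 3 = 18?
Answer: -23027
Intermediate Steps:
Y = 15 (Y = -3 + 18 = 15)
((-7013 - 8270) + ((-4305 + (-5*14)*Y) - 54*(-21))) - 1*3523 = ((-7013 - 8270) + ((-4305 - 5*14*15) - 54*(-21))) - 1*3523 = (-15283 + ((-4305 - 70*15) + 1134)) - 3523 = (-15283 + ((-4305 - 1050) + 1134)) - 3523 = (-15283 + (-5355 + 1134)) - 3523 = (-15283 - 4221) - 3523 = -19504 - 3523 = -23027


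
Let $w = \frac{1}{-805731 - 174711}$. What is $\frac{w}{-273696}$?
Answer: $\frac{1}{268343053632} \approx 3.7266 \cdot 10^{-12}$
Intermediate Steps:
$w = - \frac{1}{980442}$ ($w = \frac{1}{-980442} = - \frac{1}{980442} \approx -1.0199 \cdot 10^{-6}$)
$\frac{w}{-273696} = - \frac{1}{980442 \left(-273696\right)} = \left(- \frac{1}{980442}\right) \left(- \frac{1}{273696}\right) = \frac{1}{268343053632}$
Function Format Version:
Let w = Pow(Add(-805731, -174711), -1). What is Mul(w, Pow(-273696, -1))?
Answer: Rational(1, 268343053632) ≈ 3.7266e-12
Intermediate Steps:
w = Rational(-1, 980442) (w = Pow(-980442, -1) = Rational(-1, 980442) ≈ -1.0199e-6)
Mul(w, Pow(-273696, -1)) = Mul(Rational(-1, 980442), Pow(-273696, -1)) = Mul(Rational(-1, 980442), Rational(-1, 273696)) = Rational(1, 268343053632)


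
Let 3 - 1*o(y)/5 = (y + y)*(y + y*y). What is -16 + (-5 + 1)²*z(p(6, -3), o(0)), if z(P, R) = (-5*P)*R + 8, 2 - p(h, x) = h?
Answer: 4912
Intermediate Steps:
p(h, x) = 2 - h
o(y) = 15 - 10*y*(y + y²) (o(y) = 15 - 5*(y + y)*(y + y*y) = 15 - 5*2*y*(y + y²) = 15 - 10*y*(y + y²))
z(P, R) = 8 - 5*P*R (z(P, R) = -5*P*R + 8 = 8 - 5*P*R)
-16 + (-5 + 1)²*z(p(6, -3), o(0)) = -16 + (-5 + 1)²*(8 - 5*(2 - 1*6)*(15 - 10*0² - 10*0³)) = -16 + (-4)²*(8 - 5*(2 - 6)*(15 - 10*0 - 10*0)) = -16 + 16*(8 - 5*(-4)*(15 + 0 + 0)) = -16 + 16*(8 - 5*(-4)*15) = -16 + 16*(8 + 300) = -16 + 16*308 = -16 + 4928 = 4912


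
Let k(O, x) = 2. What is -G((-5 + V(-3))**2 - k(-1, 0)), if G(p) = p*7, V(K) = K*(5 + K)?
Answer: -833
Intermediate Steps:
G(p) = 7*p
-G((-5 + V(-3))**2 - k(-1, 0)) = -7*((-5 - 3*(5 - 3))**2 - 1*2) = -7*((-5 - 3*2)**2 - 2) = -7*((-5 - 6)**2 - 2) = -7*((-11)**2 - 2) = -7*(121 - 2) = -7*119 = -1*833 = -833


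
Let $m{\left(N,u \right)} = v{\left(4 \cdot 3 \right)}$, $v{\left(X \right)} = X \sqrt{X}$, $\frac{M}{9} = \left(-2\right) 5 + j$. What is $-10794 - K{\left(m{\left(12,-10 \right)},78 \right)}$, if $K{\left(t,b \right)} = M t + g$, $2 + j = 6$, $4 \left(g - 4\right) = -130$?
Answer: $- \frac{21531}{2} + 1296 \sqrt{3} \approx -8520.8$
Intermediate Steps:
$g = - \frac{57}{2}$ ($g = 4 + \frac{1}{4} \left(-130\right) = 4 - \frac{65}{2} = - \frac{57}{2} \approx -28.5$)
$j = 4$ ($j = -2 + 6 = 4$)
$M = -54$ ($M = 9 \left(\left(-2\right) 5 + 4\right) = 9 \left(-10 + 4\right) = 9 \left(-6\right) = -54$)
$v{\left(X \right)} = X^{\frac{3}{2}}$
$m{\left(N,u \right)} = 24 \sqrt{3}$ ($m{\left(N,u \right)} = \left(4 \cdot 3\right)^{\frac{3}{2}} = 12^{\frac{3}{2}} = 24 \sqrt{3}$)
$K{\left(t,b \right)} = - \frac{57}{2} - 54 t$ ($K{\left(t,b \right)} = - 54 t - \frac{57}{2} = - \frac{57}{2} - 54 t$)
$-10794 - K{\left(m{\left(12,-10 \right)},78 \right)} = -10794 - \left(- \frac{57}{2} - 54 \cdot 24 \sqrt{3}\right) = -10794 - \left(- \frac{57}{2} - 1296 \sqrt{3}\right) = -10794 + \left(\frac{57}{2} + 1296 \sqrt{3}\right) = - \frac{21531}{2} + 1296 \sqrt{3}$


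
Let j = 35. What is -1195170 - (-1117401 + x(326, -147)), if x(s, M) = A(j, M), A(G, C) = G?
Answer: -77804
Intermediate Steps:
x(s, M) = 35
-1195170 - (-1117401 + x(326, -147)) = -1195170 - (-1117401 + 35) = -1195170 - 1*(-1117366) = -1195170 + 1117366 = -77804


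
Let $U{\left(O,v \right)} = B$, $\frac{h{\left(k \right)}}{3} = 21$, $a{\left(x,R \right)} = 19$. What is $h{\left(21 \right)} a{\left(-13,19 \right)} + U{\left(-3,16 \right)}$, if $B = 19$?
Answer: $1216$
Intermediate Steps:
$h{\left(k \right)} = 63$ ($h{\left(k \right)} = 3 \cdot 21 = 63$)
$U{\left(O,v \right)} = 19$
$h{\left(21 \right)} a{\left(-13,19 \right)} + U{\left(-3,16 \right)} = 63 \cdot 19 + 19 = 1197 + 19 = 1216$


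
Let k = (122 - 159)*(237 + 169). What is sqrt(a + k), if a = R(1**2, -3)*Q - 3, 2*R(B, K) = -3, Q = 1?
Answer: I*sqrt(60106)/2 ≈ 122.58*I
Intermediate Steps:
R(B, K) = -3/2 (R(B, K) = (1/2)*(-3) = -3/2)
k = -15022 (k = -37*406 = -15022)
a = -9/2 (a = -3/2*1 - 3 = -3/2 - 3 = -9/2 ≈ -4.5000)
sqrt(a + k) = sqrt(-9/2 - 15022) = sqrt(-30053/2) = I*sqrt(60106)/2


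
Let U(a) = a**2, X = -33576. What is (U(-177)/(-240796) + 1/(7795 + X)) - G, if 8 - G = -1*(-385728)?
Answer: 2394534169732975/6207961676 ≈ 3.8572e+5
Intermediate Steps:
G = -385720 (G = 8 - (-1)*(-385728) = 8 - 1*385728 = 8 - 385728 = -385720)
(U(-177)/(-240796) + 1/(7795 + X)) - G = ((-177)**2/(-240796) + 1/(7795 - 33576)) - 1*(-385720) = (31329*(-1/240796) + 1/(-25781)) + 385720 = (-31329/240796 - 1/25781) + 385720 = -807933745/6207961676 + 385720 = 2394534169732975/6207961676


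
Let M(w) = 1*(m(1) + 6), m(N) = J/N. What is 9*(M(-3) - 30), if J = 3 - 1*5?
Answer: -234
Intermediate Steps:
J = -2 (J = 3 - 5 = -2)
m(N) = -2/N
M(w) = 4 (M(w) = 1*(-2/1 + 6) = 1*(-2*1 + 6) = 1*(-2 + 6) = 1*4 = 4)
9*(M(-3) - 30) = 9*(4 - 30) = 9*(-26) = -234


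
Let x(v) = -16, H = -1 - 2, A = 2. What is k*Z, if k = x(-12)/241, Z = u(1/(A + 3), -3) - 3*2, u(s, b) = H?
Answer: 144/241 ≈ 0.59751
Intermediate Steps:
H = -3
u(s, b) = -3
Z = -9 (Z = -3 - 3*2 = -3 - 6 = -9)
k = -16/241 ≈ -0.066390
k*Z = -16/241*(-9) = 144/241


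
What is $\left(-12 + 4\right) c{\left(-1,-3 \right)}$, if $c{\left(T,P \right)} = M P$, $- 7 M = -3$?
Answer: $\frac{72}{7} \approx 10.286$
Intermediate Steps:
$M = \frac{3}{7}$ ($M = \left(- \frac{1}{7}\right) \left(-3\right) = \frac{3}{7} \approx 0.42857$)
$c{\left(T,P \right)} = \frac{3 P}{7}$
$\left(-12 + 4\right) c{\left(-1,-3 \right)} = \left(-12 + 4\right) \frac{3}{7} \left(-3\right) = \left(-8\right) \left(- \frac{9}{7}\right) = \frac{72}{7}$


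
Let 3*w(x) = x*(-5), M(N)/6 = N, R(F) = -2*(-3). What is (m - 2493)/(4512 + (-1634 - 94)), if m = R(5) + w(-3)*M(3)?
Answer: -799/928 ≈ -0.86099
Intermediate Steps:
R(F) = 6
M(N) = 6*N
w(x) = -5*x/3 (w(x) = (x*(-5))/3 = (-5*x)/3 = -5*x/3)
m = 96 (m = 6 + (-5/3*(-3))*(6*3) = 6 + 5*18 = 6 + 90 = 96)
(m - 2493)/(4512 + (-1634 - 94)) = (96 - 2493)/(4512 + (-1634 - 94)) = -2397/(4512 - 1728) = -2397/2784 = -2397*1/2784 = -799/928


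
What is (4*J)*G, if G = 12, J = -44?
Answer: -2112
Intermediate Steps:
(4*J)*G = (4*(-44))*12 = -176*12 = -2112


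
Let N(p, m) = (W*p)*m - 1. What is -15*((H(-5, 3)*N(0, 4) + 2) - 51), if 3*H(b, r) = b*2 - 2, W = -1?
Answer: 675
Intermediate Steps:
H(b, r) = -⅔ + 2*b/3 (H(b, r) = (b*2 - 2)/3 = (2*b - 2)/3 = (-2 + 2*b)/3 = -⅔ + 2*b/3)
N(p, m) = -1 - m*p (N(p, m) = (-p)*m - 1 = -m*p - 1 = -1 - m*p)
-15*((H(-5, 3)*N(0, 4) + 2) - 51) = -15*(((-⅔ + (⅔)*(-5))*(-1 - 1*4*0) + 2) - 51) = -15*(((-⅔ - 10/3)*(-1 + 0) + 2) - 51) = -15*((-4*(-1) + 2) - 51) = -15*((4 + 2) - 51) = -15*(6 - 51) = -15*(-45) = 675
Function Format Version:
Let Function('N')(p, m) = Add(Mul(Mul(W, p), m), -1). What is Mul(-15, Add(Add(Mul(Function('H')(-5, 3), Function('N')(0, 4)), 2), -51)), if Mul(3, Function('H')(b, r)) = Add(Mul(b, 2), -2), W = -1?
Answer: 675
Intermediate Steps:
Function('H')(b, r) = Add(Rational(-2, 3), Mul(Rational(2, 3), b)) (Function('H')(b, r) = Mul(Rational(1, 3), Add(Mul(b, 2), -2)) = Mul(Rational(1, 3), Add(Mul(2, b), -2)) = Mul(Rational(1, 3), Add(-2, Mul(2, b))) = Add(Rational(-2, 3), Mul(Rational(2, 3), b)))
Function('N')(p, m) = Add(-1, Mul(-1, m, p)) (Function('N')(p, m) = Add(Mul(Mul(-1, p), m), -1) = Add(Mul(-1, m, p), -1) = Add(-1, Mul(-1, m, p)))
Mul(-15, Add(Add(Mul(Function('H')(-5, 3), Function('N')(0, 4)), 2), -51)) = Mul(-15, Add(Add(Mul(Add(Rational(-2, 3), Mul(Rational(2, 3), -5)), Add(-1, Mul(-1, 4, 0))), 2), -51)) = Mul(-15, Add(Add(Mul(Add(Rational(-2, 3), Rational(-10, 3)), Add(-1, 0)), 2), -51)) = Mul(-15, Add(Add(Mul(-4, -1), 2), -51)) = Mul(-15, Add(Add(4, 2), -51)) = Mul(-15, Add(6, -51)) = Mul(-15, -45) = 675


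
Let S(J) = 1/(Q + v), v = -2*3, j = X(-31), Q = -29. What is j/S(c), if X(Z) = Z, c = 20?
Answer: 1085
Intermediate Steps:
j = -31
v = -6
S(J) = -1/35 (S(J) = 1/(-29 - 6) = 1/(-35) = -1/35)
j/S(c) = -31/(-1/35) = -31*(-35) = 1085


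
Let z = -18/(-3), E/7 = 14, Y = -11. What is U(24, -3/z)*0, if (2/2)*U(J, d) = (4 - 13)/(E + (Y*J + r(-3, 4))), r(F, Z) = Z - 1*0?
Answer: 0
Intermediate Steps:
r(F, Z) = Z (r(F, Z) = Z + 0 = Z)
E = 98 (E = 7*14 = 98)
z = 6 (z = -18*(-⅓) = 6)
U(J, d) = -9/(102 - 11*J) (U(J, d) = (4 - 13)/(98 + (-11*J + 4)) = -9/(98 + (4 - 11*J)) = -9/(102 - 11*J))
U(24, -3/z)*0 = (9/(-102 + 11*24))*0 = (9/(-102 + 264))*0 = (9/162)*0 = (9*(1/162))*0 = (1/18)*0 = 0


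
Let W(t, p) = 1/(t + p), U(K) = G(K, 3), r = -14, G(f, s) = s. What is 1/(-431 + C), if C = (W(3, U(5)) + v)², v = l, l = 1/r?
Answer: -441/190067 ≈ -0.0023202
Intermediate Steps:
U(K) = 3
l = -1/14 (l = 1/(-14) = -1/14 ≈ -0.071429)
W(t, p) = 1/(p + t)
v = -1/14 ≈ -0.071429
C = 4/441 (C = (1/(3 + 3) - 1/14)² = (1/6 - 1/14)² = (⅙ - 1/14)² = (2/21)² = 4/441 ≈ 0.0090703)
1/(-431 + C) = 1/(-431 + 4/441) = 1/(-190067/441) = -441/190067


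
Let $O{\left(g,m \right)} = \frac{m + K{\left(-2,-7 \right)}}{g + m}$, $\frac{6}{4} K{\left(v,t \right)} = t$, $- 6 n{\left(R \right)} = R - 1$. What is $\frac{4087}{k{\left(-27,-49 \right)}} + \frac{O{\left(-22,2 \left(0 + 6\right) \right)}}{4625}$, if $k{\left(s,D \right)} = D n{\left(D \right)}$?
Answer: $- \frac{34024814}{3399375} \approx -10.009$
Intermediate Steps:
$n{\left(R \right)} = \frac{1}{6} - \frac{R}{6}$ ($n{\left(R \right)} = - \frac{R - 1}{6} = - \frac{-1 + R}{6} = \frac{1}{6} - \frac{R}{6}$)
$K{\left(v,t \right)} = \frac{2 t}{3}$
$O{\left(g,m \right)} = \frac{- \frac{14}{3} + m}{g + m}$ ($O{\left(g,m \right)} = \frac{m + \frac{2}{3} \left(-7\right)}{g + m} = \frac{m - \frac{14}{3}}{g + m} = \frac{- \frac{14}{3} + m}{g + m}$)
$k{\left(s,D \right)} = D \left(\frac{1}{6} - \frac{D}{6}\right)$
$\frac{4087}{k{\left(-27,-49 \right)}} + \frac{O{\left(-22,2 \left(0 + 6\right) \right)}}{4625} = \frac{4087}{\frac{1}{6} \left(-49\right) \left(1 - -49\right)} + \frac{\frac{1}{-22 + 2 \left(0 + 6\right)} \left(- \frac{14}{3} + 2 \left(0 + 6\right)\right)}{4625} = \frac{4087}{\frac{1}{6} \left(-49\right) \left(1 + 49\right)} + \frac{- \frac{14}{3} + 2 \cdot 6}{-22 + 2 \cdot 6} \cdot \frac{1}{4625} = \frac{4087}{\frac{1}{6} \left(-49\right) 50} + \frac{- \frac{14}{3} + 12}{-22 + 12} \cdot \frac{1}{4625} = \frac{4087}{- \frac{1225}{3}} + \frac{1}{-10} \cdot \frac{22}{3} \cdot \frac{1}{4625} = 4087 \left(- \frac{3}{1225}\right) + \left(- \frac{1}{10}\right) \frac{22}{3} \cdot \frac{1}{4625} = - \frac{12261}{1225} - \frac{11}{69375} = - \frac{34024814}{3399375}$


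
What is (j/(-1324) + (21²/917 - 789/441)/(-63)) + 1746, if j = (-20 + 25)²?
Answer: 2804541511897/1606264884 ≈ 1746.0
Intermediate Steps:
j = 25 (j = 5² = 25)
(j/(-1324) + (21²/917 - 789/441)/(-63)) + 1746 = (25/(-1324) + (21²/917 - 789/441)/(-63)) + 1746 = (25*(-1/1324) + (441*(1/917) - 789*1/441)*(-1/63)) + 1746 = (-25/1324 + (63/131 - 263/147)*(-1/63)) + 1746 = (-25/1324 - 25192/19257*(-1/63)) + 1746 = (-25/1324 + 25192/1213191) + 1746 = 3024433/1606264884 + 1746 = 2804541511897/1606264884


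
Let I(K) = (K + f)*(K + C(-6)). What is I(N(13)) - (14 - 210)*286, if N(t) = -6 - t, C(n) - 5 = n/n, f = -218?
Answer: 59137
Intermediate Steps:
C(n) = 6 (C(n) = 5 + n/n = 5 + 1 = 6)
I(K) = (-218 + K)*(6 + K) (I(K) = (K - 218)*(K + 6) = (-218 + K)*(6 + K))
I(N(13)) - (14 - 210)*286 = (-1308 + (-6 - 1*13)**2 - 212*(-6 - 1*13)) - (14 - 210)*286 = (-1308 + (-6 - 13)**2 - 212*(-6 - 13)) - (-196)*286 = (-1308 + (-19)**2 - 212*(-19)) - 1*(-56056) = (-1308 + 361 + 4028) + 56056 = 3081 + 56056 = 59137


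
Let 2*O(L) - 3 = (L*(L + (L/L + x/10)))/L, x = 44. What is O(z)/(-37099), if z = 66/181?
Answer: -3966/33574595 ≈ -0.00011812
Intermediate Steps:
z = 66/181 (z = 66*(1/181) = 66/181 ≈ 0.36464)
O(L) = 21/5 + L/2 (O(L) = 3/2 + ((L*(L + (L/L + 44/10)))/L)/2 = 3/2 + ((L*(L + (1 + 44*(⅒))))/L)/2 = 3/2 + ((L*(L + (1 + 22/5)))/L)/2 = 3/2 + ((L*(L + 27/5))/L)/2 = 3/2 + ((L*(27/5 + L))/L)/2 = 3/2 + (27/5 + L)/2 = 3/2 + (27/10 + L/2) = 21/5 + L/2)
O(z)/(-37099) = (21/5 + (½)*(66/181))/(-37099) = (21/5 + 33/181)*(-1/37099) = (3966/905)*(-1/37099) = -3966/33574595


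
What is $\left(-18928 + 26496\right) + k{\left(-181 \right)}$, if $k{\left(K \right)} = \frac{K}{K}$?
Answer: $7569$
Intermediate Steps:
$k{\left(K \right)} = 1$
$\left(-18928 + 26496\right) + k{\left(-181 \right)} = \left(-18928 + 26496\right) + 1 = 7568 + 1 = 7569$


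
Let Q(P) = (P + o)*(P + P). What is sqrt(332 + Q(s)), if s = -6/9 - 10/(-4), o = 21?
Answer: sqrt(14966)/6 ≈ 20.389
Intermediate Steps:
s = 11/6 (s = -6*1/9 - 10*(-1/4) = -2/3 + 5/2 = 11/6 ≈ 1.8333)
Q(P) = 2*P*(21 + P) (Q(P) = (P + 21)*(P + P) = (21 + P)*(2*P) = 2*P*(21 + P))
sqrt(332 + Q(s)) = sqrt(332 + 2*(11/6)*(21 + 11/6)) = sqrt(332 + 2*(11/6)*(137/6)) = sqrt(332 + 1507/18) = sqrt(7483/18) = sqrt(14966)/6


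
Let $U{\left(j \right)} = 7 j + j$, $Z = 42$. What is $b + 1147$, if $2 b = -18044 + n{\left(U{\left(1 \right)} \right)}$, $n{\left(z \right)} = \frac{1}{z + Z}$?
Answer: $- \frac{787499}{100} \approx -7875.0$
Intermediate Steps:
$U{\left(j \right)} = 8 j$
$n{\left(z \right)} = \frac{1}{42 + z}$ ($n{\left(z \right)} = \frac{1}{z + 42} = \frac{1}{42 + z}$)
$b = - \frac{902199}{100}$ ($b = \frac{-18044 + \frac{1}{42 + 8 \cdot 1}}{2} = \frac{-18044 + \frac{1}{42 + 8}}{2} = \frac{-18044 + \frac{1}{50}}{2} = \frac{1}{2} \left(- \frac{902199}{50}\right) = - \frac{902199}{100} \approx -9022.0$)
$b + 1147 = - \frac{902199}{100} + 1147 = - \frac{787499}{100}$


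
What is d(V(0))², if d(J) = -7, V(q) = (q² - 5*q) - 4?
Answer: 49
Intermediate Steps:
V(q) = -4 + q² - 5*q
d(V(0))² = (-7)² = 49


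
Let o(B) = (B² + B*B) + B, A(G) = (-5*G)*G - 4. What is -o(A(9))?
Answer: -334153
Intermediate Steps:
A(G) = -4 - 5*G² (A(G) = -5*G² - 4 = -4 - 5*G²)
o(B) = B + 2*B² (o(B) = (B² + B²) + B = 2*B² + B = B + 2*B²)
-o(A(9)) = -(-4 - 5*9²)*(1 + 2*(-4 - 5*9²)) = -(-4 - 5*81)*(1 + 2*(-4 - 5*81)) = -(-4 - 405)*(1 + 2*(-4 - 405)) = -(-409)*(1 + 2*(-409)) = -(-409)*(1 - 818) = -(-409)*(-817) = -1*334153 = -334153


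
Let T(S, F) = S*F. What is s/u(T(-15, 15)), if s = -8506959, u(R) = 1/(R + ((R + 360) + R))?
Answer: 2679692085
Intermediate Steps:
T(S, F) = F*S
u(R) = 1/(360 + 3*R) (u(R) = 1/(R + ((360 + R) + R)) = 1/(R + (360 + 2*R)) = 1/(360 + 3*R))
s/u(T(-15, 15)) = -8506959/(1/(3*(120 + 15*(-15)))) = -8506959/(1/(3*(120 - 225))) = -8506959/((⅓)/(-105)) = -8506959/((⅓)*(-1/105)) = -8506959/(-1/315) = -8506959*(-315) = 2679692085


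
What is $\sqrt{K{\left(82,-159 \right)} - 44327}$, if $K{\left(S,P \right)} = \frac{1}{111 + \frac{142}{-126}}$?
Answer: $\frac{i \sqrt{2123887165382}}{6922} \approx 210.54 i$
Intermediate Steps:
$K{\left(S,P \right)} = \frac{63}{6922}$ ($K{\left(S,P \right)} = \frac{1}{111 + 142 \left(- \frac{1}{126}\right)} = \frac{1}{111 - \frac{71}{63}} = \frac{1}{\frac{6922}{63}} = \frac{63}{6922}$)
$\sqrt{K{\left(82,-159 \right)} - 44327} = \sqrt{\frac{63}{6922} - 44327} = \sqrt{- \frac{306831431}{6922}} = \frac{i \sqrt{2123887165382}}{6922}$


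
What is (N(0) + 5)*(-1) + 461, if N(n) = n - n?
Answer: 456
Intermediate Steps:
N(n) = 0
(N(0) + 5)*(-1) + 461 = (0 + 5)*(-1) + 461 = 5*(-1) + 461 = -5 + 461 = 456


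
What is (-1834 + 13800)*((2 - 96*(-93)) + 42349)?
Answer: 613604514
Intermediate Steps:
(-1834 + 13800)*((2 - 96*(-93)) + 42349) = 11966*((2 + 8928) + 42349) = 11966*(8930 + 42349) = 11966*51279 = 613604514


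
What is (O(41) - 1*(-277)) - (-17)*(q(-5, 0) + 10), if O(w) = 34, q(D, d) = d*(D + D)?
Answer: 481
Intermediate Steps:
q(D, d) = 2*D*d (q(D, d) = d*(2*D) = 2*D*d)
(O(41) - 1*(-277)) - (-17)*(q(-5, 0) + 10) = (34 - 1*(-277)) - (-17)*(2*(-5)*0 + 10) = (34 + 277) - (-17)*(0 + 10) = 311 - (-17)*10 = 311 - 1*(-170) = 311 + 170 = 481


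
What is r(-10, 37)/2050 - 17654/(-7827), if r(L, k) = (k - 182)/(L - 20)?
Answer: 72457061/32090700 ≈ 2.2579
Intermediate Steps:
r(L, k) = (-182 + k)/(-20 + L)
r(-10, 37)/2050 - 17654/(-7827) = ((-182 + 37)/(-20 - 10))/2050 - 17654/(-7827) = (-145/(-30))*(1/2050) - 17654*(-1/7827) = -1/30*(-145)*(1/2050) + 17654/7827 = (29/6)*(1/2050) + 17654/7827 = 29/12300 + 17654/7827 = 72457061/32090700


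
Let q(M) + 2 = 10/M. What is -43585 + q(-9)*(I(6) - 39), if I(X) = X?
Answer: -130447/3 ≈ -43482.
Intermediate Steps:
q(M) = -2 + 10/M
-43585 + q(-9)*(I(6) - 39) = -43585 + (-2 + 10/(-9))*(6 - 39) = -43585 + (-2 + 10*(-1/9))*(-33) = -43585 + (-2 - 10/9)*(-33) = -43585 - 28/9*(-33) = -43585 + 308/3 = -130447/3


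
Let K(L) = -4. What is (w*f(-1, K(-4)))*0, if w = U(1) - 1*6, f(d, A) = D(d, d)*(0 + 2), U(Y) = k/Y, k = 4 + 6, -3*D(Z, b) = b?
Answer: 0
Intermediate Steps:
D(Z, b) = -b/3
k = 10
U(Y) = 10/Y
f(d, A) = -2*d/3 (f(d, A) = (-d/3)*(0 + 2) = -d/3*2 = -2*d/3)
w = 4 (w = 10/1 - 1*6 = 10*1 - 6 = 10 - 6 = 4)
(w*f(-1, K(-4)))*0 = (4*(-⅔*(-1)))*0 = (4*(⅔))*0 = (8/3)*0 = 0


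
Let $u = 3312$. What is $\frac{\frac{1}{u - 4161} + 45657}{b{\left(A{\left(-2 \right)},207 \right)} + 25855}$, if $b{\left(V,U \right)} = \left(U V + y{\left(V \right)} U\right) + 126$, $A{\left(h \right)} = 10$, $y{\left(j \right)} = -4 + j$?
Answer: $\frac{38762792}{24869757} \approx 1.5586$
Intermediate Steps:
$b{\left(V,U \right)} = 126 + U V + U \left(-4 + V\right)$ ($b{\left(V,U \right)} = \left(U V + \left(-4 + V\right) U\right) + 126 = \left(U V + U \left(-4 + V\right)\right) + 126 = 126 + U V + U \left(-4 + V\right)$)
$\frac{\frac{1}{u - 4161} + 45657}{b{\left(A{\left(-2 \right)},207 \right)} + 25855} = \frac{\frac{1}{3312 - 4161} + 45657}{\left(126 + 207 \cdot 10 + 207 \left(-4 + 10\right)\right) + 25855} = \frac{\frac{1}{-849} + 45657}{\left(126 + 2070 + 207 \cdot 6\right) + 25855} = \frac{- \frac{1}{849} + 45657}{\left(126 + 2070 + 1242\right) + 25855} = \frac{38762792}{849 \left(3438 + 25855\right)} = \frac{38762792}{849 \cdot 29293} = \frac{38762792}{849} \cdot \frac{1}{29293} = \frac{38762792}{24869757}$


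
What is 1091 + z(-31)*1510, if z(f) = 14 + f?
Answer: -24579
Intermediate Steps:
1091 + z(-31)*1510 = 1091 + (14 - 31)*1510 = 1091 - 17*1510 = 1091 - 25670 = -24579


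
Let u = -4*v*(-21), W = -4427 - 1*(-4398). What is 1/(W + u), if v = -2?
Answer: -1/197 ≈ -0.0050761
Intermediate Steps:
W = -29 (W = -4427 + 4398 = -29)
u = -168 (u = -4*(-2)*(-21) = 8*(-21) = -168)
1/(W + u) = 1/(-29 - 168) = 1/(-197) = -1/197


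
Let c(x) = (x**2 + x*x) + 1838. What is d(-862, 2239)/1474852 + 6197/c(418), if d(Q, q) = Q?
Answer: 1104606164/64761857459 ≈ 0.017056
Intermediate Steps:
c(x) = 1838 + 2*x**2 (c(x) = (x**2 + x**2) + 1838 = 2*x**2 + 1838 = 1838 + 2*x**2)
d(-862, 2239)/1474852 + 6197/c(418) = -862/1474852 + 6197/(1838 + 2*418**2) = -862*1/1474852 + 6197/(1838 + 2*174724) = -431/737426 + 6197/(1838 + 349448) = -431/737426 + 6197/351286 = 1104606164/64761857459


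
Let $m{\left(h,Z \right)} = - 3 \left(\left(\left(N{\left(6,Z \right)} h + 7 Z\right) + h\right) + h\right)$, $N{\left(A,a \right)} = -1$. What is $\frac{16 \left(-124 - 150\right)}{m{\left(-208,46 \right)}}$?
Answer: $\frac{2192}{171} \approx 12.819$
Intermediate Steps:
$m{\left(h,Z \right)} = - 21 Z - 3 h$ ($m{\left(h,Z \right)} = - 3 \left(\left(\left(- h + 7 Z\right) + h\right) + h\right) = - 3 \left(7 Z + h\right) = - 3 \left(h + 7 Z\right) = - 21 Z - 3 h$)
$\frac{16 \left(-124 - 150\right)}{m{\left(-208,46 \right)}} = \frac{16 \left(-124 - 150\right)}{\left(-21\right) 46 - -624} = \frac{16 \left(-274\right)}{-966 + 624} = - \frac{4384}{-342} = \left(-4384\right) \left(- \frac{1}{342}\right) = \frac{2192}{171}$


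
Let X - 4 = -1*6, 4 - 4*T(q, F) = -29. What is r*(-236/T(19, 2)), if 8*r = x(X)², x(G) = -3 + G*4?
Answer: -1298/3 ≈ -432.67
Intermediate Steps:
T(q, F) = 33/4 (T(q, F) = 1 - ¼*(-29) = 1 + 29/4 = 33/4)
X = -2 (X = 4 - 1*6 = 4 - 6 = -2)
x(G) = -3 + 4*G
r = 121/8 (r = (-3 + 4*(-2))²/8 = (-3 - 8)²/8 = (⅛)*(-11)² = (⅛)*121 = 121/8 ≈ 15.125)
r*(-236/T(19, 2)) = 121*(-236/33/4)/8 = 121*(-236*4/33)/8 = (121/8)*(-944/33) = -1298/3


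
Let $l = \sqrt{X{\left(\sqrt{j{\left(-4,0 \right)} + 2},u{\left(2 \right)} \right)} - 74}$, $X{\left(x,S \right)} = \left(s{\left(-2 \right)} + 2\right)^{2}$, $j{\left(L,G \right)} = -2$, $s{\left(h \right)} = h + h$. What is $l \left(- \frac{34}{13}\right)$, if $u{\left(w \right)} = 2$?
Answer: $- \frac{34 i \sqrt{70}}{13} \approx - 21.882 i$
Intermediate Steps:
$s{\left(h \right)} = 2 h$
$X{\left(x,S \right)} = 4$ ($X{\left(x,S \right)} = \left(2 \left(-2\right) + 2\right)^{2} = \left(-4 + 2\right)^{2} = \left(-2\right)^{2} = 4$)
$l = i \sqrt{70}$ ($l = \sqrt{4 - 74} = \sqrt{-70} = i \sqrt{70} \approx 8.3666 i$)
$l \left(- \frac{34}{13}\right) = i \sqrt{70} \left(- \frac{34}{13}\right) = - \frac{34 i \sqrt{70}}{13}$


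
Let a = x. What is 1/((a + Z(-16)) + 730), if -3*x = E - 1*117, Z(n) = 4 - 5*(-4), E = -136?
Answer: 3/2515 ≈ 0.0011928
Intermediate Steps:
Z(n) = 24 (Z(n) = 4 + 20 = 24)
x = 253/3 (x = -(-136 - 1*117)/3 = -(-136 - 117)/3 = -1/3*(-253) = 253/3 ≈ 84.333)
a = 253/3 ≈ 84.333
1/((a + Z(-16)) + 730) = 1/((253/3 + 24) + 730) = 1/(325/3 + 730) = 1/(2515/3) = 3/2515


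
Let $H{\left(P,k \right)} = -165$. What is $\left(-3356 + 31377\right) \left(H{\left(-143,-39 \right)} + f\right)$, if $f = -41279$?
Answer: $-1161302324$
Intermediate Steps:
$\left(-3356 + 31377\right) \left(H{\left(-143,-39 \right)} + f\right) = \left(-3356 + 31377\right) \left(-165 - 41279\right) = 28021 \left(-41444\right) = -1161302324$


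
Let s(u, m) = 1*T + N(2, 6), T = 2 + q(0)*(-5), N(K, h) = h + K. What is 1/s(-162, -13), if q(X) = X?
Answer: ⅒ ≈ 0.10000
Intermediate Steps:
N(K, h) = K + h
T = 2 (T = 2 + 0*(-5) = 2 + 0 = 2)
s(u, m) = 10 (s(u, m) = 1*2 + (2 + 6) = 2 + 8 = 10)
1/s(-162, -13) = 1/10 = ⅒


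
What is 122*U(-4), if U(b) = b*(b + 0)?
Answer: 1952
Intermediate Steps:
U(b) = b**2 (U(b) = b*b = b**2)
122*U(-4) = 122*(-4)**2 = 122*16 = 1952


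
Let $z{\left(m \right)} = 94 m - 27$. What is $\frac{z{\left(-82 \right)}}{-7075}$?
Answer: $\frac{1547}{1415} \approx 1.0933$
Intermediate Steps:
$z{\left(m \right)} = -27 + 94 m$
$\frac{z{\left(-82 \right)}}{-7075} = \frac{-27 + 94 \left(-82\right)}{-7075} = \left(-27 - 7708\right) \left(- \frac{1}{7075}\right) = \left(-7735\right) \left(- \frac{1}{7075}\right) = \frac{1547}{1415}$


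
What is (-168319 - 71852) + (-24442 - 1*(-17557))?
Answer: -247056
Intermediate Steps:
(-168319 - 71852) + (-24442 - 1*(-17557)) = -240171 + (-24442 + 17557) = -240171 - 6885 = -247056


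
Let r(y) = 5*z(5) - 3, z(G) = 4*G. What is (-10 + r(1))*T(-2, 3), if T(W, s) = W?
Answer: -174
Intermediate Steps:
r(y) = 97 (r(y) = 5*(4*5) - 3 = 5*20 - 3 = 100 - 3 = 97)
(-10 + r(1))*T(-2, 3) = (-10 + 97)*(-2) = 87*(-2) = -174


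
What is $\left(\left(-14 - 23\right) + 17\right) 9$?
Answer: $-180$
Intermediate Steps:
$\left(\left(-14 - 23\right) + 17\right) 9 = \left(-37 + 17\right) 9 = \left(-20\right) 9 = -180$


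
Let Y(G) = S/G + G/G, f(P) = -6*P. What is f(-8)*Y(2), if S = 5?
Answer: 168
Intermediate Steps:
Y(G) = 1 + 5/G (Y(G) = 5/G + G/G = 5/G + 1 = 1 + 5/G)
f(-8)*Y(2) = (-6*(-8))*((5 + 2)/2) = 48*((½)*7) = 48*(7/2) = 168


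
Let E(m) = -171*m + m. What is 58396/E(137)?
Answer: -29198/11645 ≈ -2.5073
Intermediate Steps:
E(m) = -170*m
58396/E(137) = 58396/((-170*137)) = 58396/(-23290) = 58396*(-1/23290) = -29198/11645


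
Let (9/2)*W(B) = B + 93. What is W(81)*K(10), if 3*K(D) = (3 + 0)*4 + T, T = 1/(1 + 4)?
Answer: 7076/45 ≈ 157.24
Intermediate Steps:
T = 1/5 ≈ 0.20000
K(D) = 61/15 (K(D) = ((3 + 0)*4 + 1/5)/3 = (3*4 + 1/5)/3 = (12 + 1/5)/3 = (1/3)*(61/5) = 61/15)
W(B) = 62/3 + 2*B/9 (W(B) = 2*(B + 93)/9 = 2*(93 + B)/9 = 62/3 + 2*B/9)
W(81)*K(10) = (62/3 + (2/9)*81)*(61/15) = (62/3 + 18)*(61/15) = (116/3)*(61/15) = 7076/45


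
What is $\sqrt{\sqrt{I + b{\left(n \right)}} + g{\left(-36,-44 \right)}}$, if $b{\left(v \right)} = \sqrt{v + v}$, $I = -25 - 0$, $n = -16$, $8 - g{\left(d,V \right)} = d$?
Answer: $\sqrt{44 + \sqrt{-25 + 4 i \sqrt{2}}} \approx 6.6861 + 0.37627 i$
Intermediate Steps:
$g{\left(d,V \right)} = 8 - d$
$I = -25$ ($I = -25 + 0 = -25$)
$b{\left(v \right)} = \sqrt{2} \sqrt{v}$ ($b{\left(v \right)} = \sqrt{2 v} = \sqrt{2} \sqrt{v}$)
$\sqrt{\sqrt{I + b{\left(n \right)}} + g{\left(-36,-44 \right)}} = \sqrt{\sqrt{-25 + \sqrt{2} \sqrt{-16}} + \left(8 - -36\right)} = \sqrt{\sqrt{-25 + \sqrt{2} \cdot 4 i} + \left(8 + 36\right)} = \sqrt{\sqrt{-25 + 4 i \sqrt{2}} + 44} = \sqrt{44 + \sqrt{-25 + 4 i \sqrt{2}}}$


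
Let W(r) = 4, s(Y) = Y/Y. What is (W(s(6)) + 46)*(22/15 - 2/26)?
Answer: 2710/39 ≈ 69.487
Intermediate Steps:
s(Y) = 1
(W(s(6)) + 46)*(22/15 - 2/26) = (4 + 46)*(22/15 - 2/26) = 50*(22*(1/15) - 2*1/26) = 50*(22/15 - 1/13) = 50*(271/195) = 2710/39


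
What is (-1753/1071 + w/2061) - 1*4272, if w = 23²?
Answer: -1048084934/245259 ≈ -4273.4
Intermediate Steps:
w = 529
(-1753/1071 + w/2061) - 1*4272 = (-1753/1071 + 529/2061) - 1*4272 = (-1753*1/1071 + 529*(1/2061)) - 4272 = (-1753/1071 + 529/2061) - 4272 = -338486/245259 - 4272 = -1048084934/245259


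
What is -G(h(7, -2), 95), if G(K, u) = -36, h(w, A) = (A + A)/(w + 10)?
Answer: 36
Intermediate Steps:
h(w, A) = 2*A/(10 + w) (h(w, A) = (2*A)/(10 + w) = 2*A/(10 + w))
-G(h(7, -2), 95) = -1*(-36) = 36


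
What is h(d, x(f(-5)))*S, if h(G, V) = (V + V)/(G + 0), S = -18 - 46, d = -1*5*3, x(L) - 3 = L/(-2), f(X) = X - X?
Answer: 128/5 ≈ 25.600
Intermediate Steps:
f(X) = 0
x(L) = 3 - L/2 (x(L) = 3 + L/(-2) = 3 + L*(-1/2) = 3 - L/2)
d = -15 (d = -5*3 = -15)
S = -64
h(G, V) = 2*V/G (h(G, V) = (2*V)/G = 2*V/G)
h(d, x(f(-5)))*S = (2*(3 - 1/2*0)/(-15))*(-64) = (2*(3 + 0)*(-1/15))*(-64) = (2*3*(-1/15))*(-64) = -2/5*(-64) = 128/5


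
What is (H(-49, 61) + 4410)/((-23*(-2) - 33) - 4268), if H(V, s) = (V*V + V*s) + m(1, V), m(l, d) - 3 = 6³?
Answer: -4041/4255 ≈ -0.94971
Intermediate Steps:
m(l, d) = 219 (m(l, d) = 3 + 6³ = 3 + 216 = 219)
H(V, s) = 219 + V² + V*s (H(V, s) = (V*V + V*s) + 219 = (V² + V*s) + 219 = 219 + V² + V*s)
(H(-49, 61) + 4410)/((-23*(-2) - 33) - 4268) = ((219 + (-49)² - 49*61) + 4410)/((-23*(-2) - 33) - 4268) = ((219 + 2401 - 2989) + 4410)/((46 - 33) - 4268) = (-369 + 4410)/(13 - 4268) = 4041/(-4255) = 4041*(-1/4255) = -4041/4255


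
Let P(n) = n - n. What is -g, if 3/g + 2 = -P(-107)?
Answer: 3/2 ≈ 1.5000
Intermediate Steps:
P(n) = 0
g = -3/2 (g = 3/(-2 - 1*0) = 3/(-2 + 0) = 3/(-2) = 3*(-1/2) = -3/2 ≈ -1.5000)
-g = -1*(-3/2) = 3/2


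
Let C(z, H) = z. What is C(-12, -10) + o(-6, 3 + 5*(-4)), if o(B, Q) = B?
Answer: -18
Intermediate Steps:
C(-12, -10) + o(-6, 3 + 5*(-4)) = -12 - 6 = -18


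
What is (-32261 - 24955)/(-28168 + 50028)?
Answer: -14304/5465 ≈ -2.6174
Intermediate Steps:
(-32261 - 24955)/(-28168 + 50028) = -57216/21860 = -57216*1/21860 = -14304/5465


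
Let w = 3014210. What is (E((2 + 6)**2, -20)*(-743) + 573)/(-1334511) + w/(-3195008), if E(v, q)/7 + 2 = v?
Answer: -1497029235599/2131886660544 ≈ -0.70221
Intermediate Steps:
E(v, q) = -14 + 7*v
(E((2 + 6)**2, -20)*(-743) + 573)/(-1334511) + w/(-3195008) = ((-14 + 7*(2 + 6)**2)*(-743) + 573)/(-1334511) + 3014210/(-3195008) = ((-14 + 7*8**2)*(-743) + 573)*(-1/1334511) + 3014210*(-1/3195008) = ((-14 + 7*64)*(-743) + 573)*(-1/1334511) - 1507105/1597504 = ((-14 + 448)*(-743) + 573)*(-1/1334511) - 1507105/1597504 = (434*(-743) + 573)*(-1/1334511) - 1507105/1597504 = (-322462 + 573)*(-1/1334511) - 1507105/1597504 = -321889*(-1/1334511) - 1507105/1597504 = 321889/1334511 - 1507105/1597504 = -1497029235599/2131886660544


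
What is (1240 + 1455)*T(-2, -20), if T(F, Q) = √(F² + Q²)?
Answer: 5390*√101 ≈ 54169.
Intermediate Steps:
(1240 + 1455)*T(-2, -20) = (1240 + 1455)*√((-2)² + (-20)²) = 2695*√(4 + 400) = 2695*√404 = 2695*(2*√101) = 5390*√101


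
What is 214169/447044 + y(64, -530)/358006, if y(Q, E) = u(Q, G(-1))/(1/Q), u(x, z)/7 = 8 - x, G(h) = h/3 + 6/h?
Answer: 32729173571/80022217132 ≈ 0.40900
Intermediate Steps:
G(h) = 6/h + h/3 (G(h) = h*(⅓) + 6/h = h/3 + 6/h = 6/h + h/3)
u(x, z) = 56 - 7*x (u(x, z) = 7*(8 - x) = 56 - 7*x)
y(Q, E) = Q*(56 - 7*Q) (y(Q, E) = (56 - 7*Q)/(1/Q) = (56 - 7*Q)*Q = Q*(56 - 7*Q))
214169/447044 + y(64, -530)/358006 = 214169/447044 + (7*64*(8 - 1*64))/358006 = 214169*(1/447044) + (7*64*(8 - 64))*(1/358006) = 214169/447044 + (7*64*(-56))*(1/358006) = 214169/447044 - 25088*1/358006 = 214169/447044 - 12544/179003 = 32729173571/80022217132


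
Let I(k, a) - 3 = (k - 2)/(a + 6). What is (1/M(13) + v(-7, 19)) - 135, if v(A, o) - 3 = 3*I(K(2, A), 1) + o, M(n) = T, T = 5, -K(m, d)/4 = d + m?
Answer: -3363/35 ≈ -96.086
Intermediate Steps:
K(m, d) = -4*d - 4*m (K(m, d) = -4*(d + m) = -4*d - 4*m)
I(k, a) = 3 + (-2 + k)/(6 + a) (I(k, a) = 3 + (k - 2)/(a + 6) = 3 + (-2 + k)/(6 + a))
M(n) = 5
v(A, o) = 54/7 + o - 12*A/7 (v(A, o) = 3 + (3*((16 + (-4*A - 4*2) + 3*1)/(6 + 1)) + o) = 3 + (3*((16 + (-4*A - 8) + 3)/7) + o) = 3 + (3*((16 + (-8 - 4*A) + 3)/7) + o) = 3 + (3*((11 - 4*A)/7) + o) = 3 + (3*(11/7 - 4*A/7) + o) = 3 + ((33/7 - 12*A/7) + o) = 3 + (33/7 + o - 12*A/7) = 54/7 + o - 12*A/7)
(1/M(13) + v(-7, 19)) - 135 = (1/5 + (54/7 + 19 - 12/7*(-7))) - 135 = (⅕ + (54/7 + 19 + 12)) - 135 = (⅕ + 271/7) - 135 = 1362/35 - 135 = -3363/35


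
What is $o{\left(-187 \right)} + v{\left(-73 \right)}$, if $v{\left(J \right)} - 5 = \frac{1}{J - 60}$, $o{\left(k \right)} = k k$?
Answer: $\frac{4651541}{133} \approx 34974.0$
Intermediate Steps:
$o{\left(k \right)} = k^{2}$
$v{\left(J \right)} = 5 + \frac{1}{-60 + J}$ ($v{\left(J \right)} = 5 + \frac{1}{J - 60} = 5 + \frac{1}{-60 + J}$)
$o{\left(-187 \right)} + v{\left(-73 \right)} = \left(-187\right)^{2} + \frac{-299 + 5 \left(-73\right)}{-60 - 73} = 34969 + \frac{-299 - 365}{-133} = 34969 - - \frac{664}{133} = 34969 + \frac{664}{133} = \frac{4651541}{133}$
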